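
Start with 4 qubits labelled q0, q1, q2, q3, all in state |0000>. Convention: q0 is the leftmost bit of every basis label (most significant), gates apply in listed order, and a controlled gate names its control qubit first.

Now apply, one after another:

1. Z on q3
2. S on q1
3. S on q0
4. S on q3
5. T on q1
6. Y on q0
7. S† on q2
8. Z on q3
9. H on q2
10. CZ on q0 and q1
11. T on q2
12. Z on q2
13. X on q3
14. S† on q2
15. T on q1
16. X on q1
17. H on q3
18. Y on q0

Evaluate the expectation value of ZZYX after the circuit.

The observable ZZYX averages to sqrt(2)/2.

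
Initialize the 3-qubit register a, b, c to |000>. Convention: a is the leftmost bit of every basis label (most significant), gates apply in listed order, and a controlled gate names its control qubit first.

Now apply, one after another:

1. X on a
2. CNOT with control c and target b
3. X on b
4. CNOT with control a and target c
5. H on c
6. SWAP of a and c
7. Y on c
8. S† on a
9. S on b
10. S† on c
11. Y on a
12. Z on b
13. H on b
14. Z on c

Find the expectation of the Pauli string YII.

The observable YII averages to 1.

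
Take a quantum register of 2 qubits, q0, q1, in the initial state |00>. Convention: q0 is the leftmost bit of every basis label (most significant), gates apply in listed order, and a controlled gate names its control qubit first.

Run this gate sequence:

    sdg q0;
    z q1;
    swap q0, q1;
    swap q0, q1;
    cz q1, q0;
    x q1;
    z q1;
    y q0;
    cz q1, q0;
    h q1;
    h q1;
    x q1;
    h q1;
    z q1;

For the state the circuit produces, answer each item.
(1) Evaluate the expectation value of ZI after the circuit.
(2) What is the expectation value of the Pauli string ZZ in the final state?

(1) The observable ZI averages to -1. Key observation: the block from step 11 through step 14 cancels to the identity and can be dropped.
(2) The expectation value of ZZ is 0.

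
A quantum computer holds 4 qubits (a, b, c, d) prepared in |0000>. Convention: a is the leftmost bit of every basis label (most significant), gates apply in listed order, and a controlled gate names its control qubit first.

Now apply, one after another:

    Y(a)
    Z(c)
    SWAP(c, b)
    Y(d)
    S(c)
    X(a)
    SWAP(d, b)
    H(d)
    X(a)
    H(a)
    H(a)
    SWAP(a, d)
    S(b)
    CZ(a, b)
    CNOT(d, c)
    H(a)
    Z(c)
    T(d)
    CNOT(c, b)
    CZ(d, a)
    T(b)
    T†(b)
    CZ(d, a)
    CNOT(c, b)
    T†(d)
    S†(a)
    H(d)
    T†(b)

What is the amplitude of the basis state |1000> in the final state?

The final state's coefficient on |1000> equals 0. Key observation: the block from step 18 through step 25 cancels to the identity and can be dropped.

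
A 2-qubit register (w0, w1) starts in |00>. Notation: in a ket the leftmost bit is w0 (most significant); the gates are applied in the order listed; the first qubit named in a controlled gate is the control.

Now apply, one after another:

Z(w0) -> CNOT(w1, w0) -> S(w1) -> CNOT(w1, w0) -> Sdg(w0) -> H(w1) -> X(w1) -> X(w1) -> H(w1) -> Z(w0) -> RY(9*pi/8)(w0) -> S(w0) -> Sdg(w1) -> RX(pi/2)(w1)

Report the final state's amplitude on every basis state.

The final amplitudes are -sqrt(2)*sin(pi/16)/2 on |00>, sqrt(2)*I*sin(pi/16)/2 on |01>, sqrt(2)*I*cos(pi/16)/2 on |10>, sqrt(2)*cos(pi/16)/2 on |11>.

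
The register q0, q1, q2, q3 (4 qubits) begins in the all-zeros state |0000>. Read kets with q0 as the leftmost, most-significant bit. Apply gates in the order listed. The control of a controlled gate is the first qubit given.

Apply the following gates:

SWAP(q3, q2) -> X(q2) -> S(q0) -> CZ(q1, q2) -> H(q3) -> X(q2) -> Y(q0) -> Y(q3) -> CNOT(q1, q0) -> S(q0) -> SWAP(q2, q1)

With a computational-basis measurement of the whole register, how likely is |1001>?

The probability of measuring |1001> is 1/2.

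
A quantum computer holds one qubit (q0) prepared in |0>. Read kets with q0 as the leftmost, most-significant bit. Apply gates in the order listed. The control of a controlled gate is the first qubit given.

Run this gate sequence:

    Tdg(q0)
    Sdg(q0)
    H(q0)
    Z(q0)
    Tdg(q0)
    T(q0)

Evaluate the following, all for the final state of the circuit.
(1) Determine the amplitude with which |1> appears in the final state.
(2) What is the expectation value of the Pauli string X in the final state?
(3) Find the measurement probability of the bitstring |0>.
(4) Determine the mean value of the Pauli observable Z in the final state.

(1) The final state's coefficient on |1> equals -sqrt(2)/2.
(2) In the final state, X has expectation -1.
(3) Outcome |0> occurs with probability 1/2.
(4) In the final state, Z has expectation 0.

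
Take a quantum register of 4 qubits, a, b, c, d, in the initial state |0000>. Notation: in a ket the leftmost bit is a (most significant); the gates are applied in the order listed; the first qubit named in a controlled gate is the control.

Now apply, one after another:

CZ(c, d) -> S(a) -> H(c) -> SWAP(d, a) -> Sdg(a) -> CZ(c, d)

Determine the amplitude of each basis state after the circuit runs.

After the circuit, the state carries amplitude sqrt(2)/2 on |0000>, sqrt(2)/2 on |0010>, and 0 on every other basis state.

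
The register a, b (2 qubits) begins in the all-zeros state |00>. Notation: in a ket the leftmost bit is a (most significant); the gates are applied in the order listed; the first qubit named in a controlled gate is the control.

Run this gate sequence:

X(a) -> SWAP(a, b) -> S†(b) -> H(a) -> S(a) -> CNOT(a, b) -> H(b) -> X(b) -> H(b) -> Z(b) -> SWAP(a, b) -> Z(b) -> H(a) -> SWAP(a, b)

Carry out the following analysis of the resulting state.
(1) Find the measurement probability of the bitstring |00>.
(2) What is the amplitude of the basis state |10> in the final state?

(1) A full measurement returns |00> with probability 1/4. Key observation: the block from step 7 through step 10 cancels to the identity and can be dropped.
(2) The amplitude on |10> is -1/2.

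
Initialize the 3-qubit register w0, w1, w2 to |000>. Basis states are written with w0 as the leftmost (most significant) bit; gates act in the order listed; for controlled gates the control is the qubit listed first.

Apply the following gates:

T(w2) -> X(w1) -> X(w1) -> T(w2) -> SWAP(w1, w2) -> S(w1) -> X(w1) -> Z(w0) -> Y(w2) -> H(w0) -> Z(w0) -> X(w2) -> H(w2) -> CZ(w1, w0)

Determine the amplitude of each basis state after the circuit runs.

The final amplitudes are 0 on |000>, 0 on |001>, I/2 on |010>, I/2 on |011>, 0 on |100>, 0 on |101>, I/2 on |110>, I/2 on |111>. Key observation: gates 2-3 undo each other exactly, leaving only the rest of the circuit to track.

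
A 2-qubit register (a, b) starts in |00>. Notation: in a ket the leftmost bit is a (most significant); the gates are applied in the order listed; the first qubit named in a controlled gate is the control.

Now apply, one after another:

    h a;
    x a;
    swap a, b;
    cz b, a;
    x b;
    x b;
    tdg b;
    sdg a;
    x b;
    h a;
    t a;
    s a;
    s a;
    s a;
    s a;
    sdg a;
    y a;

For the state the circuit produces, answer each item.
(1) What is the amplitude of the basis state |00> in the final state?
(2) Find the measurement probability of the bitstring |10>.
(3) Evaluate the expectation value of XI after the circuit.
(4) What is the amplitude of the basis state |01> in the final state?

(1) The amplitude on |00> is -1/2. Key observation: gates 12-15 undo each other exactly, leaving only the rest of the circuit to track.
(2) The probability of measuring |10> is 1/4.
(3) In the final state, XI has expectation -sqrt(2)/2.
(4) |01> carries amplitude -exp(I*pi/4)/2 in the final state.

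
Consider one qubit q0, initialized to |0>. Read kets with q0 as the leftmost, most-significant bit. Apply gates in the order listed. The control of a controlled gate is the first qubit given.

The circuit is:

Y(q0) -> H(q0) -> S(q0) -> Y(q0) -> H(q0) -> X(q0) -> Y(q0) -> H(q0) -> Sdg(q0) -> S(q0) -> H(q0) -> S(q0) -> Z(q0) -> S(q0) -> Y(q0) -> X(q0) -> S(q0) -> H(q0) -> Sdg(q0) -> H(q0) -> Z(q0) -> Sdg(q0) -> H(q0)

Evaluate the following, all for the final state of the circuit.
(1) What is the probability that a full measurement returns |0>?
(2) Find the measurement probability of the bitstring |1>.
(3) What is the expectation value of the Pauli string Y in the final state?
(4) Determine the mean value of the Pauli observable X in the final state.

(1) Outcome |0> occurs with probability 1/2.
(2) The probability of measuring |1> is 1/2.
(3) The expectation value of Y is 1.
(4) In the final state, X has expectation 0.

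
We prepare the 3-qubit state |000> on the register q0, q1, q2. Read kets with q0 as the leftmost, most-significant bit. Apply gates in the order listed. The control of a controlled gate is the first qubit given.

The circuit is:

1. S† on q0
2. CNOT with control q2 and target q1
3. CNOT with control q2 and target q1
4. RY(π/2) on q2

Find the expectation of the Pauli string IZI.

The expectation value of IZI is 1. Key observation: gates 2-3 undo each other exactly, leaving only the rest of the circuit to track.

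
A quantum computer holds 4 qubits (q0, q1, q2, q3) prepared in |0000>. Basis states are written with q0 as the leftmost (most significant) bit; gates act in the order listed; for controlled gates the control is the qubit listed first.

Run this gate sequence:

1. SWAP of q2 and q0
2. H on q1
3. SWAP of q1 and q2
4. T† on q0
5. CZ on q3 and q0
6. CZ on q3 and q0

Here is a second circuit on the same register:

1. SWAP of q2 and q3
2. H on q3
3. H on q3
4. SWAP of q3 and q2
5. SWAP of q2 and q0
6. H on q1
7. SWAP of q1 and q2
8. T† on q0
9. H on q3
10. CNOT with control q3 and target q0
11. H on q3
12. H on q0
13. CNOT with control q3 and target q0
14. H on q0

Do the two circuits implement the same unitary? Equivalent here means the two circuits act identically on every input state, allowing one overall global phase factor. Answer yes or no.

No, they are not equivalent — no single phase factor reconciles the two unitaries.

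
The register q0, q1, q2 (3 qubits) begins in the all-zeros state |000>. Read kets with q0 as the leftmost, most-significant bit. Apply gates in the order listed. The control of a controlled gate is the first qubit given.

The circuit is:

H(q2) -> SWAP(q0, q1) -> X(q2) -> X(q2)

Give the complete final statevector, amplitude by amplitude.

The resulting statevector has amplitude sqrt(2)/2 on |000>, sqrt(2)/2 on |001>, and 0 on every other basis state. Key observation: the block from step 3 through step 4 cancels to the identity and can be dropped.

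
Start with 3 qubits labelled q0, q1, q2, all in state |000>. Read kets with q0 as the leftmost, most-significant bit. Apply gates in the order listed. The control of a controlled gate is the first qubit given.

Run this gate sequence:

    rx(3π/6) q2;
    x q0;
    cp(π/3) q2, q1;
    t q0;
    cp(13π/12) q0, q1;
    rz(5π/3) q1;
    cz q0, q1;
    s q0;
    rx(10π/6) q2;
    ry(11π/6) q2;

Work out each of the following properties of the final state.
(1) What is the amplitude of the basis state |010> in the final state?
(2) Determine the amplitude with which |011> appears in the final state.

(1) The amplitude on |010> is 0.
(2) The amplitude on |011> is 0.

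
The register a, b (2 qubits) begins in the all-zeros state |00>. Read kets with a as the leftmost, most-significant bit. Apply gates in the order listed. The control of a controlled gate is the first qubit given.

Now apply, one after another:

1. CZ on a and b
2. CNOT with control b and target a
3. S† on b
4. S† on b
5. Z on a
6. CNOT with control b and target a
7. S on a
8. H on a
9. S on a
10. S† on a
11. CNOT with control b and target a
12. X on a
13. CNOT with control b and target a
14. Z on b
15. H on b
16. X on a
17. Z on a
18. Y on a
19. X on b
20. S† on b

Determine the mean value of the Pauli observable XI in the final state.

In the final state, XI has expectation 1. Key observation: gates 9-10 undo each other exactly, leaving only the rest of the circuit to track.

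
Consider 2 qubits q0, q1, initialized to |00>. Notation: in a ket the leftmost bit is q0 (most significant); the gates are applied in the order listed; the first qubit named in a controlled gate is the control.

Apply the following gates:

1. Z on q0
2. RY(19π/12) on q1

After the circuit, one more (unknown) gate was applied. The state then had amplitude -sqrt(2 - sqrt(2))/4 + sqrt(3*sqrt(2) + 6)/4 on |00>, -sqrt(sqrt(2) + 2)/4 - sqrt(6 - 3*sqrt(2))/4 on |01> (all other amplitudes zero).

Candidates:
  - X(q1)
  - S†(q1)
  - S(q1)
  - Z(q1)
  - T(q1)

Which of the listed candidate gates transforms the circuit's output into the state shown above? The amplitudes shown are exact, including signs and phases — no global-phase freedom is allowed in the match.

It was X(q1) that produced the state shown.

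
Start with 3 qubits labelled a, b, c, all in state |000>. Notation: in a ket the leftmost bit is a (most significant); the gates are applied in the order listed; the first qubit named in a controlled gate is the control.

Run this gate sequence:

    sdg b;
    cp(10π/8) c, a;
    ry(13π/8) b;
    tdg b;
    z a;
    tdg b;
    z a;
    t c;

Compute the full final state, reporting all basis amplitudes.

The final amplitudes are -cos(3*pi/16) on |000>, -I*sin(3*pi/16) on |010>, and 0 on every other basis state.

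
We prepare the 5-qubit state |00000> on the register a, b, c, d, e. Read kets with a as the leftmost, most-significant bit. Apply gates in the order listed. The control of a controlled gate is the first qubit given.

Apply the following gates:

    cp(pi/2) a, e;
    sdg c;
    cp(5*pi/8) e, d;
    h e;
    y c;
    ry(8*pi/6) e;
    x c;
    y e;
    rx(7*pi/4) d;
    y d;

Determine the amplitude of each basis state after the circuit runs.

The final amplitudes are sqrt(2 - sqrt(2))*(-sqrt(6) + sqrt(2))/8 on |00000>, sqrt(2 - sqrt(2))*(-sqrt(6) - sqrt(2))/8 on |00001>, -sqrt(6)*I*sqrt(sqrt(2) + 2)/8 + sqrt(2)*I*sqrt(sqrt(2) + 2)/8 on |00010>, -sqrt(6)*I*sqrt(sqrt(2) + 2)/8 - sqrt(2)*I*sqrt(sqrt(2) + 2)/8 on |00011>, and 0 on every other basis state.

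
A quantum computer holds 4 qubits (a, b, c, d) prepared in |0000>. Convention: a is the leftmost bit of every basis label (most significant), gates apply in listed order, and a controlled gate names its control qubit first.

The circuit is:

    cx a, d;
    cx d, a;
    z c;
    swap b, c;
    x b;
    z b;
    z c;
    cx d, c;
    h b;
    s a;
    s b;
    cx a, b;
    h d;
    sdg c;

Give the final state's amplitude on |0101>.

|0101> carries amplitude I/2 in the final state.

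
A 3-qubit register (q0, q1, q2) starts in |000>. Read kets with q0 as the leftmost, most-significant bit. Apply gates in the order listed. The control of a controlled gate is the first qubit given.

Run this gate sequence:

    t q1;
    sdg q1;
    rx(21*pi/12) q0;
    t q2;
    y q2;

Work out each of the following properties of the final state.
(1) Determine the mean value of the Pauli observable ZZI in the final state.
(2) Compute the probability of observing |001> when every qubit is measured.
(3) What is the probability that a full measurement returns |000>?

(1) In the final state, ZZI has expectation sqrt(2)/2.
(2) A full measurement returns |001> with probability sqrt(2)/4 + 1/2.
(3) A full measurement returns |000> with probability 0.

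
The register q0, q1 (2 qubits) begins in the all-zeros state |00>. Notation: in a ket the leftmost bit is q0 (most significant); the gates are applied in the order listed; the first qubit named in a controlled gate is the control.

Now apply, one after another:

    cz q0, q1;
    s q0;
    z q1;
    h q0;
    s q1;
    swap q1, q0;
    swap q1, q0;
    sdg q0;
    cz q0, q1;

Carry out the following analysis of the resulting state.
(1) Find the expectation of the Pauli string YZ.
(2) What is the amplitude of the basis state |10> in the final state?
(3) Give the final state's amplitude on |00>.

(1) In the final state, YZ has expectation -1.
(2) |10> carries amplitude -sqrt(2)*I/2 in the final state.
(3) |00> carries amplitude sqrt(2)/2 in the final state.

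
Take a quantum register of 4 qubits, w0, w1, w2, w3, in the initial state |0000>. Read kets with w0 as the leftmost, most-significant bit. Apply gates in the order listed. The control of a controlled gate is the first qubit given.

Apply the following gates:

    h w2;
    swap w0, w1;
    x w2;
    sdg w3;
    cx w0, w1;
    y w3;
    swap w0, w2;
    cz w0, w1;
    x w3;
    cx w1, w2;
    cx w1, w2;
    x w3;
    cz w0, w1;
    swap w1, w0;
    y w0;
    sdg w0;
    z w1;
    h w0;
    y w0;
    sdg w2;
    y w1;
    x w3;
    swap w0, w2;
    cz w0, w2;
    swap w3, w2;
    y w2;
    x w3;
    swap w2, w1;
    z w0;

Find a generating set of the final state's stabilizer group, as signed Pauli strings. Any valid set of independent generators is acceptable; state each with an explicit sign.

The final state is stabilized by the group generated by +IIXI, +IIIX, +ZIII, -IZII; other independent generating sets are equally valid. Key observation: the block from step 8 through step 13 cancels to the identity and can be dropped.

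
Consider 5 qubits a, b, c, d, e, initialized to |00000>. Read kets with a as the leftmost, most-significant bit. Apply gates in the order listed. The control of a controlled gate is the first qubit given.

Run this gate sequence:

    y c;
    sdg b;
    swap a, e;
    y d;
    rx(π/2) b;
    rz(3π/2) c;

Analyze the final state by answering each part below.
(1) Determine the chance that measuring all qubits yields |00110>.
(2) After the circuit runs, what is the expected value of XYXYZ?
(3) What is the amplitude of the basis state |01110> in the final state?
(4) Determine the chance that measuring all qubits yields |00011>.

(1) A full measurement returns |00110> with probability 1/2.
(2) The observable XYXYZ averages to 0.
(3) The amplitude on |01110> is -sqrt(2)*exp(I*pi/4)/2.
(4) Outcome |00011> occurs with probability 0.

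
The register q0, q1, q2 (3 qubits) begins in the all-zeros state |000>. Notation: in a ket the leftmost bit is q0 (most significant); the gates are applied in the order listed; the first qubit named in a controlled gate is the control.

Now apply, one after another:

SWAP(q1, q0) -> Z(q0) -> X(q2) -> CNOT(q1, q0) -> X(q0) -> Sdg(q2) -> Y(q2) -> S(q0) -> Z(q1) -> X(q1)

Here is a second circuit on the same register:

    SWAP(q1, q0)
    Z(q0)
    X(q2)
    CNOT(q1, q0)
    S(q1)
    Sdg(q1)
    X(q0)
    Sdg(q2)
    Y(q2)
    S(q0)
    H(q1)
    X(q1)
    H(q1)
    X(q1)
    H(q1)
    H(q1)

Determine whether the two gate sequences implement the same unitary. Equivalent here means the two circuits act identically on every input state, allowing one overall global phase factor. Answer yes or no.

Yes: on every input state the two circuits agree up to one overall phase factor.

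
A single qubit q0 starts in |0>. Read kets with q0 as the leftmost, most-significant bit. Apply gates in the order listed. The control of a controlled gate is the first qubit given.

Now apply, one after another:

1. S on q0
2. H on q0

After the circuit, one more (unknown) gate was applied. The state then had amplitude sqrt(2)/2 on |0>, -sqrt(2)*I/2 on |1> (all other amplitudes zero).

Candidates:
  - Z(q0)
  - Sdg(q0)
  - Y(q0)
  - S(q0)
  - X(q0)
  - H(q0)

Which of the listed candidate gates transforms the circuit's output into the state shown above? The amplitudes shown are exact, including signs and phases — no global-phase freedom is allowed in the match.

It was Sdg(q0) that produced the state shown.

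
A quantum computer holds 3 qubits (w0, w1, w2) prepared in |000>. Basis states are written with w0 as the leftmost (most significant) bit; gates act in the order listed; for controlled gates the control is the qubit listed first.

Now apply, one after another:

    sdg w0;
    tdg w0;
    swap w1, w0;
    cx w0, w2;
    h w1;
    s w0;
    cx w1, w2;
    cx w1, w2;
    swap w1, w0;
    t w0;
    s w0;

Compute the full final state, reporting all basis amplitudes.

The final amplitudes are sqrt(2)/2 on |000>, sqrt(2)*exp(3*I*pi/4)/2 on |100>, and 0 on every other basis state.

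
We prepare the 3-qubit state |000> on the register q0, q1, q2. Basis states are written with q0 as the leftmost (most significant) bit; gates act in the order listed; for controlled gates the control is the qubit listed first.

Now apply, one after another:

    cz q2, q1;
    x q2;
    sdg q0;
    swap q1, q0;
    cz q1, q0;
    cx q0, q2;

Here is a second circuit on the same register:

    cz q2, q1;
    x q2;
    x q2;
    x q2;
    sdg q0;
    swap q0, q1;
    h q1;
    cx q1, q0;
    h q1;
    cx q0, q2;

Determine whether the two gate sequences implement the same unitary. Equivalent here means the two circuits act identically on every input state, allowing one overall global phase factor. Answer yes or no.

No, they are not equivalent — no single phase factor reconciles the two unitaries.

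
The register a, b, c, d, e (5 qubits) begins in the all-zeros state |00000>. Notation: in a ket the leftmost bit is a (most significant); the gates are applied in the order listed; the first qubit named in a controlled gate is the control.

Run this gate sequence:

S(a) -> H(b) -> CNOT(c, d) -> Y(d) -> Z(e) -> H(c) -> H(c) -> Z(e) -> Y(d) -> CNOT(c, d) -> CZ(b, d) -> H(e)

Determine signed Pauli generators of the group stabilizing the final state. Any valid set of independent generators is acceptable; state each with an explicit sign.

One valid set of independent stabilizer generators is +IXIII, +IIIIX, +ZIIII, +IIZII, +IIIZI (any independent generating set of the same group is equally correct). Key observation: gates 3-10 undo each other exactly, leaving only the rest of the circuit to track.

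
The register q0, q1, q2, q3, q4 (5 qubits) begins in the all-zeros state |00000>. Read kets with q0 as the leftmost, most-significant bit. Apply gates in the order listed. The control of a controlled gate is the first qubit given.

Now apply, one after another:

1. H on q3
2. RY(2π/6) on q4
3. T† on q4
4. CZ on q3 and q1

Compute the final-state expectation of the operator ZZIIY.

In the final state, ZZIIY has expectation -sqrt(6)/4.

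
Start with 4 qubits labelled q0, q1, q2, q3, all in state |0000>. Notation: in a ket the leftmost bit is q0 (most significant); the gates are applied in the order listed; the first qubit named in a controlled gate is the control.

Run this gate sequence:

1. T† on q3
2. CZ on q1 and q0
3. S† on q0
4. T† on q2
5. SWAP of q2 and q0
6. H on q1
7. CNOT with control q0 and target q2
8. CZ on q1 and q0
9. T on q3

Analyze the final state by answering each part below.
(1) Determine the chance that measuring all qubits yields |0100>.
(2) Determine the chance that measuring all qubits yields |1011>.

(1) A full measurement returns |0100> with probability 1/2.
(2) The probability of measuring |1011> is 0.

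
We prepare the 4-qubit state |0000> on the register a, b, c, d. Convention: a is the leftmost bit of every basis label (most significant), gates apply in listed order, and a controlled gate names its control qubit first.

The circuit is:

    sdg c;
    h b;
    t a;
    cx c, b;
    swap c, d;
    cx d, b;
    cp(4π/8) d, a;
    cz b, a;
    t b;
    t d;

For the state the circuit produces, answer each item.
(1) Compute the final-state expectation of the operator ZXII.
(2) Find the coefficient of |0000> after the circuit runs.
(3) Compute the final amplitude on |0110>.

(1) The expectation value of ZXII is sqrt(2)/2.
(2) The final state's coefficient on |0000> equals sqrt(2)/2.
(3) The amplitude on |0110> is 0.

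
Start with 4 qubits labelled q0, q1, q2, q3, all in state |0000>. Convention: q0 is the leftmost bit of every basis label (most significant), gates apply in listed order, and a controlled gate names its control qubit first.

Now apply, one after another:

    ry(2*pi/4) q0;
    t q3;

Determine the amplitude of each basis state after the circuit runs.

After the circuit, the state carries amplitude sqrt(2)/2 on |0000>, sqrt(2)/2 on |1000>, and 0 on every other basis state.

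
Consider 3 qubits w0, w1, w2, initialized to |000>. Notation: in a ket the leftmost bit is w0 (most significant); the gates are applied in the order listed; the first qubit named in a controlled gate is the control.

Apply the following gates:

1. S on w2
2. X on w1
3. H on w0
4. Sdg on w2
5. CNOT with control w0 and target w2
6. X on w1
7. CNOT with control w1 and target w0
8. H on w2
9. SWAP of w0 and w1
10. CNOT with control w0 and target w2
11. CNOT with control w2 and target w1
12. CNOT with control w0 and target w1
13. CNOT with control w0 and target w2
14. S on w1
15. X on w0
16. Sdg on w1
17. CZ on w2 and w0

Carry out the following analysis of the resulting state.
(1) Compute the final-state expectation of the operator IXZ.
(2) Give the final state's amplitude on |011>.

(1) The expectation value of IXZ is 1.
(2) The amplitude on |011> is 0.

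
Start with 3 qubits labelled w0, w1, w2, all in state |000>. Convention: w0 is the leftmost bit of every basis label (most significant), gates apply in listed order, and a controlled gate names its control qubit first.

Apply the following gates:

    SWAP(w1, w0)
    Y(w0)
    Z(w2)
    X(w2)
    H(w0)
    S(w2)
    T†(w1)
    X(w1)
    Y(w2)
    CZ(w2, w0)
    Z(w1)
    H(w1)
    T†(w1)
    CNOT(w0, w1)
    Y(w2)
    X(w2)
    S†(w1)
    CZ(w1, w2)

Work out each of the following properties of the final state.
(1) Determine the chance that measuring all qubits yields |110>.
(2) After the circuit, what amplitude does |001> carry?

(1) The probability of measuring |110> is 1/4.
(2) |001> carries amplitude 0 in the final state.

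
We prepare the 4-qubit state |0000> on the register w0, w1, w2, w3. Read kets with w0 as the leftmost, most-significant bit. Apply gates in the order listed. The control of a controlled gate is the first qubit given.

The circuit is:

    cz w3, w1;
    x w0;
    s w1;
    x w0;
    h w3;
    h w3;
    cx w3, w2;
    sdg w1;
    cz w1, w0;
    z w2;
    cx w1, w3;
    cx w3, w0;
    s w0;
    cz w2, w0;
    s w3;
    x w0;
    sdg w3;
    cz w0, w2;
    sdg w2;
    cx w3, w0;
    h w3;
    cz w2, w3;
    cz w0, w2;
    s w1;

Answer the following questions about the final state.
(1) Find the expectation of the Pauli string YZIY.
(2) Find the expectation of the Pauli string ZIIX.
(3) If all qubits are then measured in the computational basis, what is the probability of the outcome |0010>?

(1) The observable YZIY averages to 0.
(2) In the final state, ZIIX has expectation -1.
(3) A full measurement returns |0010> with probability 0.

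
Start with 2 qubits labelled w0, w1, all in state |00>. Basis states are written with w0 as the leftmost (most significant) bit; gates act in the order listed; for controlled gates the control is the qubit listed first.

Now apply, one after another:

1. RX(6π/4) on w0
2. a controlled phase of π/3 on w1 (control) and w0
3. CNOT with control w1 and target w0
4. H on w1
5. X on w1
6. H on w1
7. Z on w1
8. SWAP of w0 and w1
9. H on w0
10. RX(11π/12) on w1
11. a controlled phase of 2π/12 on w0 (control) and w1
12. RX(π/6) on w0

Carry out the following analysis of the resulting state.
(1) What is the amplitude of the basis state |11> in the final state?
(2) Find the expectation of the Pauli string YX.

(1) The amplitude on |11> is -sqrt(6*sqrt(2) + 12)/16 + sqrt(4 - 2*sqrt(2))/16 + sqrt(2*sqrt(2) + 4)/8 + sqrt(12 - 6*sqrt(2))*exp(2*I*pi/3)/16 + sqrt(4 - 2*sqrt(2))*exp(2*I*pi/3)/8 + sqrt(2*sqrt(2) + 4)*exp(2*I*pi/3)/16. Key observation: gates 4-7 undo each other exactly, leaving only the rest of the circuit to track.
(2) In the final state, YX has expectation sqrt(2)/8.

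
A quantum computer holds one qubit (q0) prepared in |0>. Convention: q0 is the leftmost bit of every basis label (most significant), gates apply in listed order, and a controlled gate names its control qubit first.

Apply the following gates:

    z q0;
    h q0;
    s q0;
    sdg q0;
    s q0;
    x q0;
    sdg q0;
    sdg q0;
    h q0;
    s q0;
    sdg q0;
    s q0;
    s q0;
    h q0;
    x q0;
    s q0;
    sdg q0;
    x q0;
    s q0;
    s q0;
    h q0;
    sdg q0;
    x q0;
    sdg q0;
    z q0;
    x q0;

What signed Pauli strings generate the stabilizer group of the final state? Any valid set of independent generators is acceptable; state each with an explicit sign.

One valid set of independent stabilizer generators is +Y (any independent generating set of the same group is equally correct). Key observation: gates 15-18 undo each other exactly, leaving only the rest of the circuit to track.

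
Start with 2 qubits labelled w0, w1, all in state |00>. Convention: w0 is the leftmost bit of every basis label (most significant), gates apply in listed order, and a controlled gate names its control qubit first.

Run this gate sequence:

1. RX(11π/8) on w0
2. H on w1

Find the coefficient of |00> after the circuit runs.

The final state's coefficient on |00> equals -sqrt(2)*cos(5*pi/16)/2.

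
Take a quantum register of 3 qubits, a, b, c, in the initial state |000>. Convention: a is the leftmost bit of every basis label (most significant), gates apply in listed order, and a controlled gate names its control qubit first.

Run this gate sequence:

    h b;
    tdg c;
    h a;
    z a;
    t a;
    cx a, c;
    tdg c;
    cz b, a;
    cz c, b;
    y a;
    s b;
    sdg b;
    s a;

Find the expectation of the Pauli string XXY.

The observable XXY averages to -1.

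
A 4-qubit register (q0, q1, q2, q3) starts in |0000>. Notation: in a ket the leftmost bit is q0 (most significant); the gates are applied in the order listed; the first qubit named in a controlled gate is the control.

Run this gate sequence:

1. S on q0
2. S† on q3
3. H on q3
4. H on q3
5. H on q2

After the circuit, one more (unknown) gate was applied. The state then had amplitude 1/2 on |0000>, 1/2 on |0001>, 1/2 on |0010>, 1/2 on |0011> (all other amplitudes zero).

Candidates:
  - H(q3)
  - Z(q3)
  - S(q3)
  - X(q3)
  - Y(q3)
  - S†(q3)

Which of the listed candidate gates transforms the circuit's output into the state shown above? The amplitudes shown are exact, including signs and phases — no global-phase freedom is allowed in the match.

The unique candidate consistent with the amplitudes is H(q3). Key observation: the block from step 3 through step 4 cancels to the identity and can be dropped.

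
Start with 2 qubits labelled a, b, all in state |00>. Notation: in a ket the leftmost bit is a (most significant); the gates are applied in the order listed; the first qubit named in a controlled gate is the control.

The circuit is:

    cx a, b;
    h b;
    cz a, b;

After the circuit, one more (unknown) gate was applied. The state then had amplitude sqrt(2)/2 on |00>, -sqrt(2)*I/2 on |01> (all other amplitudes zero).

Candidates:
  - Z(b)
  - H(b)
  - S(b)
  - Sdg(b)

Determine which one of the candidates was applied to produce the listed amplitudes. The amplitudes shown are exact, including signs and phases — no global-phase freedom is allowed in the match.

The unique candidate consistent with the amplitudes is Sdg(b).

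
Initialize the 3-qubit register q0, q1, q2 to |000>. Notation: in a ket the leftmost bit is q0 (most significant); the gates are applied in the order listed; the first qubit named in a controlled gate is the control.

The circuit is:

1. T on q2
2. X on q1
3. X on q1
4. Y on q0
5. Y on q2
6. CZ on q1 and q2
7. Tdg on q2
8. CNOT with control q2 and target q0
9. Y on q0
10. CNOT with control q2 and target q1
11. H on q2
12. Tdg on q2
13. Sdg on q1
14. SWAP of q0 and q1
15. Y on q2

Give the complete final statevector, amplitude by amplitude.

The resulting statevector has amplitude -sqrt(2)/2 on |110>, -sqrt(2)*exp(I*pi/4)/2 on |111>, and 0 on every other basis state.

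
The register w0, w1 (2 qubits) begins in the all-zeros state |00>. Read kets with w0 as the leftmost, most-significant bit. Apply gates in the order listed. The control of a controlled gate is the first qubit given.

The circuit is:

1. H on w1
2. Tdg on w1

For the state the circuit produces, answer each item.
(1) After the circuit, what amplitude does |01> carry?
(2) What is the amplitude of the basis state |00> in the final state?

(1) |01> carries amplitude -sqrt(2)*exp(3*I*pi/4)/2 in the final state.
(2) The final state's coefficient on |00> equals sqrt(2)/2.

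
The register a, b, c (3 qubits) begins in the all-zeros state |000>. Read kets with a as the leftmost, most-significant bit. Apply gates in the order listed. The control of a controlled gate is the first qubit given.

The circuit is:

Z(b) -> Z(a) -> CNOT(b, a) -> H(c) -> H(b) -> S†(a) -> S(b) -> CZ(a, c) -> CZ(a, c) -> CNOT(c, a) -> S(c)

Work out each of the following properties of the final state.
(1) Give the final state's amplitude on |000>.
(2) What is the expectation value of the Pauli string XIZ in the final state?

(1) The amplitude on |000> is 1/2. Key observation: steps 8-9 multiply out to the identity, so the circuit reduces to the remaining gates.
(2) The expectation value of XIZ is 0.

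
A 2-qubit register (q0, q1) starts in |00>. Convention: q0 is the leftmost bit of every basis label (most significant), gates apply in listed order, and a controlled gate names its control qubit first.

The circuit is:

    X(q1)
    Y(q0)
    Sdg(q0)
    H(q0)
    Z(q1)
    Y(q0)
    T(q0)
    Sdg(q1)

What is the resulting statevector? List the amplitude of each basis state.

The resulting statevector has amplitude 0 on |00>, -sqrt(2)/2 on |01>, 0 on |10>, -sqrt(2)*exp(I*pi/4)/2 on |11>.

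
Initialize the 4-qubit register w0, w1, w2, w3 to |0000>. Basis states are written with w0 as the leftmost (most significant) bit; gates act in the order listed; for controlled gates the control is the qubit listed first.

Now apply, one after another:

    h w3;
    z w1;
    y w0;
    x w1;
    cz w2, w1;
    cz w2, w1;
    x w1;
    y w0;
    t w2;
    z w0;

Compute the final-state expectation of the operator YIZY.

In the final state, YIZY has expectation 0. Key observation: gates 3-8 undo each other exactly, leaving only the rest of the circuit to track.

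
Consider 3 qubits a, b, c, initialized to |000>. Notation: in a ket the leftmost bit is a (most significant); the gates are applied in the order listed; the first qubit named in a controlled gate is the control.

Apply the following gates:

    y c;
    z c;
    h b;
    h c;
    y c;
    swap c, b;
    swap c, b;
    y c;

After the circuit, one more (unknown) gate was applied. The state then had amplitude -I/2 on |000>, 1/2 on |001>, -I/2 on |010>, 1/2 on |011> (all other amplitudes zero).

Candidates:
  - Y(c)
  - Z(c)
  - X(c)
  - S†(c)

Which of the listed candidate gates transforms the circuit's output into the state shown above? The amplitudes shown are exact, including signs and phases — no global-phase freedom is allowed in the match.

The applied gate was S†(c). Key observation: the block from step 5 through step 8 cancels to the identity and can be dropped.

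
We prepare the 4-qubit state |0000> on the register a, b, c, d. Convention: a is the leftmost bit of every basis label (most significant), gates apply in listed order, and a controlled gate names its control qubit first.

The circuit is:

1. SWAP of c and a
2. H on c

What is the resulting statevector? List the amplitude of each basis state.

The final amplitudes are sqrt(2)/2 on |0000>, sqrt(2)/2 on |0010>, and 0 on every other basis state.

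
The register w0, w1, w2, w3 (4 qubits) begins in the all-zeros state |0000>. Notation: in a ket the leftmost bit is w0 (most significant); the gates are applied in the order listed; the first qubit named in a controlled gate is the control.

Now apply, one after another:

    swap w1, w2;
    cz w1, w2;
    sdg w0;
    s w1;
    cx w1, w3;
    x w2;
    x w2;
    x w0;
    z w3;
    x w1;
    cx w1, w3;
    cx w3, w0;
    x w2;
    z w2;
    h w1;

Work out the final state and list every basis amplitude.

The resulting statevector has amplitude -sqrt(2)/2 on |0011>, sqrt(2)/2 on |0111>, and 0 on every other basis state.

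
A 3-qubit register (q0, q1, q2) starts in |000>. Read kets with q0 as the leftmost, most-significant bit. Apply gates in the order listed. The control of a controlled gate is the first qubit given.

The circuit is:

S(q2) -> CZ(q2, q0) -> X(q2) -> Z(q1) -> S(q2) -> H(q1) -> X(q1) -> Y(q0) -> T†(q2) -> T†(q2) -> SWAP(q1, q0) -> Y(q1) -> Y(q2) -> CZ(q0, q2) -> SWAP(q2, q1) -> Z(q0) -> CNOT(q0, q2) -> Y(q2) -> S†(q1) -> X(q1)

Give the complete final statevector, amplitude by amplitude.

The final amplitudes are sqrt(2)/2 on |011>, sqrt(2)/2 on |110>, and 0 on every other basis state.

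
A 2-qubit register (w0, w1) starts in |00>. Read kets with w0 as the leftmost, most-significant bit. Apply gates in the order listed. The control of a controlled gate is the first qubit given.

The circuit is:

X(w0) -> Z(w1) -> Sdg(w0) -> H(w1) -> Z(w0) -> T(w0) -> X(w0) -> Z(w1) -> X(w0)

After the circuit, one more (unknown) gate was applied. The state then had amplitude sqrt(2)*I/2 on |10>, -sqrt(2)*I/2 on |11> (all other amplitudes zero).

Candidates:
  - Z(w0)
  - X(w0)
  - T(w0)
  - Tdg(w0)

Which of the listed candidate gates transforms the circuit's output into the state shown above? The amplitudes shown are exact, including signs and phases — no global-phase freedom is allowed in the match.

The applied gate was Tdg(w0).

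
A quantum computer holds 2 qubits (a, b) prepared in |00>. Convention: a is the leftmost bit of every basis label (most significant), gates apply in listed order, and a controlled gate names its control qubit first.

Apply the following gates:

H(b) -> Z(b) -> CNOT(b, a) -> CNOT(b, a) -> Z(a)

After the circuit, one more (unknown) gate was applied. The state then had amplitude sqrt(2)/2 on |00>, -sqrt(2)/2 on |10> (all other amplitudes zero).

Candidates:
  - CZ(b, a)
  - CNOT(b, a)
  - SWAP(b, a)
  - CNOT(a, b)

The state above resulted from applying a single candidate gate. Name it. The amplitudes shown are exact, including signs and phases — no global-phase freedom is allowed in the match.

The unique candidate consistent with the amplitudes is SWAP(b, a). Key observation: gates 3-4 undo each other exactly, leaving only the rest of the circuit to track.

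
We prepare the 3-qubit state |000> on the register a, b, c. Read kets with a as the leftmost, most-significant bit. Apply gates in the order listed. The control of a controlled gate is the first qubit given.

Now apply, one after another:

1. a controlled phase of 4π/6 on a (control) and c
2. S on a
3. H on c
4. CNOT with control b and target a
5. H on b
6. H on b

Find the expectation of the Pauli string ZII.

The expectation value of ZII is 1.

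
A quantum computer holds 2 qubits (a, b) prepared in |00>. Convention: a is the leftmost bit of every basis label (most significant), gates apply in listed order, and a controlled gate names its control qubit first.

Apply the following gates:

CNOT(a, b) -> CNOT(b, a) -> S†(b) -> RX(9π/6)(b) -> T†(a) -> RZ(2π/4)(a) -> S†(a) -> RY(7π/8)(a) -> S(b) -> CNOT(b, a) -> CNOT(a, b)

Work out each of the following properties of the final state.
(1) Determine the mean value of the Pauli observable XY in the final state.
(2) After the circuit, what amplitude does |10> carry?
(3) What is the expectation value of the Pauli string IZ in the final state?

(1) In the final state, XY has expectation 0.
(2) The final state's coefficient on |10> equals -sqrt(2)*exp(3*I*pi/4)*sin(pi/16)/2.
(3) In the final state, IZ has expectation -sqrt(sqrt(2) + 2)/2.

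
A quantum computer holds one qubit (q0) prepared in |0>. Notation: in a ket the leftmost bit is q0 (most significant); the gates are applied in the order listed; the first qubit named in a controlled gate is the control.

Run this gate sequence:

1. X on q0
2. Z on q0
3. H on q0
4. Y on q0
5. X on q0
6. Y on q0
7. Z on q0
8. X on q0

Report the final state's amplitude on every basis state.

The resulting statevector has amplitude -sqrt(2)/2 on |0>, -sqrt(2)/2 on |1>.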